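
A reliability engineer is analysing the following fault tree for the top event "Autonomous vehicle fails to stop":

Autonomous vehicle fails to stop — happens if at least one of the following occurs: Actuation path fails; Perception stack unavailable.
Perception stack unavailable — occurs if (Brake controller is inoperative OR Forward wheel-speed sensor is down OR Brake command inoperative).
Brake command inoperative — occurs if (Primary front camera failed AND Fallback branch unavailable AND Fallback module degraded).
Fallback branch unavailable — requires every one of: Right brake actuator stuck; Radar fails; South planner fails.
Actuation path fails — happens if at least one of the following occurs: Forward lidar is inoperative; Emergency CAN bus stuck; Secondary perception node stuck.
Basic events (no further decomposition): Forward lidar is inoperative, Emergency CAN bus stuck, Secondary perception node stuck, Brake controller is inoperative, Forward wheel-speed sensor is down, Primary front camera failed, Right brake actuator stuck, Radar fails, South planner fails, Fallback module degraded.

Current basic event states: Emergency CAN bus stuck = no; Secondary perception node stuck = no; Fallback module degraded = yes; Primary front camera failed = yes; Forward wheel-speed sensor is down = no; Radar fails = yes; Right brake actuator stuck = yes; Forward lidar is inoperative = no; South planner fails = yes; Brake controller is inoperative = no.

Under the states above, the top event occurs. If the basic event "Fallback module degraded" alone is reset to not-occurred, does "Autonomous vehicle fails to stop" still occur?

Counterfactual: set "Fallback module degraded" to not occurred.
Actuation path fails [OR]: Forward lidar is inoperative=not, Emergency CAN bus stuck=not, Secondary perception node stuck=not → no input occurs → does not occur.
Fallback branch unavailable [AND]: Right brake actuator stuck=occurs, Radar fails=occurs, South planner fails=occurs → all inputs occur → occurs.
Brake command inoperative [AND]: Primary front camera failed=occurs, Fallback branch unavailable=occurs, Fallback module degraded=not → not all inputs occur → does not occur.
Perception stack unavailable [OR]: Brake controller is inoperative=not, Forward wheel-speed sensor is down=not, Brake command inoperative=not → no input occurs → does not occur.
Autonomous vehicle fails to stop [OR]: Actuation path fails=not, Perception stack unavailable=not → no input occurs → does not occur.

No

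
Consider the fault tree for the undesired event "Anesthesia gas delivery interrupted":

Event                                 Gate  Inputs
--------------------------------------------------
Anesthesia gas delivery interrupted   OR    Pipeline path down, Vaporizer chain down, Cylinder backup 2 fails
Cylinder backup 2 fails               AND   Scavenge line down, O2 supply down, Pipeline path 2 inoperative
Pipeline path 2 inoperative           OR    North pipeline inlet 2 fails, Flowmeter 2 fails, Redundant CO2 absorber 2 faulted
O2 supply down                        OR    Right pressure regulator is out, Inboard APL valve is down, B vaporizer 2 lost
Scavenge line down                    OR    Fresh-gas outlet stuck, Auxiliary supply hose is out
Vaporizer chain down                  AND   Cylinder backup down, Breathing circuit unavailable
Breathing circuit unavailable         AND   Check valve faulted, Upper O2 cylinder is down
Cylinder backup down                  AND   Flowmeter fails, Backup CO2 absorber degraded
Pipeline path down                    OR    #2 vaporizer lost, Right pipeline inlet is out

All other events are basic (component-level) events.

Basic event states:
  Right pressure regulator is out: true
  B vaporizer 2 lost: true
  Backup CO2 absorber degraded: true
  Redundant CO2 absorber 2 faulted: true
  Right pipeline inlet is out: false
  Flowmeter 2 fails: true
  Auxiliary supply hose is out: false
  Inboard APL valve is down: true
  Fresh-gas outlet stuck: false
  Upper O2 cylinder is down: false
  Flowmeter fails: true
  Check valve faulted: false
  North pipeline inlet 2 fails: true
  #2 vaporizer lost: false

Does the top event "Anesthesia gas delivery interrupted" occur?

No

Pipeline path down [OR]: #2 vaporizer lost=not, Right pipeline inlet is out=not → no input occurs → does not occur.
Cylinder backup down [AND]: Flowmeter fails=occurs, Backup CO2 absorber degraded=occurs → all inputs occur → occurs.
Breathing circuit unavailable [AND]: Check valve faulted=not, Upper O2 cylinder is down=not → not all inputs occur → does not occur.
Vaporizer chain down [AND]: Cylinder backup down=occurs, Breathing circuit unavailable=not → not all inputs occur → does not occur.
Scavenge line down [OR]: Fresh-gas outlet stuck=not, Auxiliary supply hose is out=not → no input occurs → does not occur.
O2 supply down [OR]: Right pressure regulator is out=occurs, Inboard APL valve is down=occurs, B vaporizer 2 lost=occurs → at least one input occurs → occurs.
Pipeline path 2 inoperative [OR]: North pipeline inlet 2 fails=occurs, Flowmeter 2 fails=occurs, Redundant CO2 absorber 2 faulted=occurs → at least one input occurs → occurs.
Cylinder backup 2 fails [AND]: Scavenge line down=not, O2 supply down=occurs, Pipeline path 2 inoperative=occurs → not all inputs occur → does not occur.
Anesthesia gas delivery interrupted [OR]: Pipeline path down=not, Vaporizer chain down=not, Cylinder backup 2 fails=not → no input occurs → does not occur.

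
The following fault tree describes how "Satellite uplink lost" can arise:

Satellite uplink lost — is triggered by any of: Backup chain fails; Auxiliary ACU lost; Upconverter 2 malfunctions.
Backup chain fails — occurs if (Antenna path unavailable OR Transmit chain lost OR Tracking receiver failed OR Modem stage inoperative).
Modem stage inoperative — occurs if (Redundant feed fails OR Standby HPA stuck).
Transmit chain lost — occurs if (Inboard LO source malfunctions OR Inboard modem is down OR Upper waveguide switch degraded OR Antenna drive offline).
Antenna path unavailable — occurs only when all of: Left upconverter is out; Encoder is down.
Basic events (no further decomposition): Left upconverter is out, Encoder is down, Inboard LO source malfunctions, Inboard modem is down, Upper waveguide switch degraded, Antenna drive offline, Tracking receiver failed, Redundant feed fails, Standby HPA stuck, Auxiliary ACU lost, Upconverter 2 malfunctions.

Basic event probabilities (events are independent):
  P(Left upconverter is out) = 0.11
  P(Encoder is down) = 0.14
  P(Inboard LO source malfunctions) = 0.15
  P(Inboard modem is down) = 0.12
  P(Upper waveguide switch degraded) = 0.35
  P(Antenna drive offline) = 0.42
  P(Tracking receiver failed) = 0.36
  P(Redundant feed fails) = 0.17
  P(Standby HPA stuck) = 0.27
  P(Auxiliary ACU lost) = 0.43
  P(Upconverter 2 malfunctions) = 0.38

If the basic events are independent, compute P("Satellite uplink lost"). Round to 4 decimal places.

0.9620

P(Antenna path unavailable) [AND] = 0.11 × 0.14 = 0.015400
P(Transmit chain lost) [OR] = 1 − (1−0.15) × (1−0.12) × (1−0.35) × (1−0.42) = 0.718004
P(Modem stage inoperative) [OR] = 1 − (1−0.17) × (1−0.27) = 0.394100
P(Backup chain fails) [OR] = 1 − (1−0.015400) × (1−0.718004) × (1−0.36) × (1−0.394100) = 0.892333
P(Satellite uplink lost) [OR] = 1 − (1−0.892333) × (1−0.43) × (1−0.38) = 0.961950
Rounded to 4 decimal places: P(Satellite uplink lost) ≈ 0.9620.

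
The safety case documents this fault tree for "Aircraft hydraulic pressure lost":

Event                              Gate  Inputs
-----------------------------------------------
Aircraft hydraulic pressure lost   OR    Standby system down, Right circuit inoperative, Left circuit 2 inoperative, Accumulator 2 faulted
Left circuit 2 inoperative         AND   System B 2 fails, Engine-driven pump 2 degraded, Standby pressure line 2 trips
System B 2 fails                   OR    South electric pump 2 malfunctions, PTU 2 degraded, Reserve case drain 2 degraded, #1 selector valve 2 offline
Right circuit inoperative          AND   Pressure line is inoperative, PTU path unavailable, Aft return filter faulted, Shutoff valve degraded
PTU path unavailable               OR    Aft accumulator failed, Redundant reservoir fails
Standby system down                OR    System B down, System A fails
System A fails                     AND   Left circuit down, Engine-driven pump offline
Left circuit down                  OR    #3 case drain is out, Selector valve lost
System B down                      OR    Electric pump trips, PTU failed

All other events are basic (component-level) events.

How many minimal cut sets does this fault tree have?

System B down [OR]: union of children's cut sets → 2 cut set(s).
Left circuit down [OR]: union of children's cut sets → 2 cut set(s).
System A fails [AND]: one cut set from each child combined → 2 × 1 = 2 cut set(s).
Standby system down [OR]: union of children's cut sets → 4 cut set(s).
PTU path unavailable [OR]: union of children's cut sets → 2 cut set(s).
Right circuit inoperative [AND]: one cut set from each child combined → 1 × 2 × 1 × 1 = 2 cut set(s).
System B 2 fails [OR]: union of children's cut sets → 4 cut set(s).
Left circuit 2 inoperative [AND]: one cut set from each child combined → 4 × 1 × 1 = 4 cut set(s).
Aircraft hydraulic pressure lost [OR]: union of children's cut sets → 11 cut set(s).

11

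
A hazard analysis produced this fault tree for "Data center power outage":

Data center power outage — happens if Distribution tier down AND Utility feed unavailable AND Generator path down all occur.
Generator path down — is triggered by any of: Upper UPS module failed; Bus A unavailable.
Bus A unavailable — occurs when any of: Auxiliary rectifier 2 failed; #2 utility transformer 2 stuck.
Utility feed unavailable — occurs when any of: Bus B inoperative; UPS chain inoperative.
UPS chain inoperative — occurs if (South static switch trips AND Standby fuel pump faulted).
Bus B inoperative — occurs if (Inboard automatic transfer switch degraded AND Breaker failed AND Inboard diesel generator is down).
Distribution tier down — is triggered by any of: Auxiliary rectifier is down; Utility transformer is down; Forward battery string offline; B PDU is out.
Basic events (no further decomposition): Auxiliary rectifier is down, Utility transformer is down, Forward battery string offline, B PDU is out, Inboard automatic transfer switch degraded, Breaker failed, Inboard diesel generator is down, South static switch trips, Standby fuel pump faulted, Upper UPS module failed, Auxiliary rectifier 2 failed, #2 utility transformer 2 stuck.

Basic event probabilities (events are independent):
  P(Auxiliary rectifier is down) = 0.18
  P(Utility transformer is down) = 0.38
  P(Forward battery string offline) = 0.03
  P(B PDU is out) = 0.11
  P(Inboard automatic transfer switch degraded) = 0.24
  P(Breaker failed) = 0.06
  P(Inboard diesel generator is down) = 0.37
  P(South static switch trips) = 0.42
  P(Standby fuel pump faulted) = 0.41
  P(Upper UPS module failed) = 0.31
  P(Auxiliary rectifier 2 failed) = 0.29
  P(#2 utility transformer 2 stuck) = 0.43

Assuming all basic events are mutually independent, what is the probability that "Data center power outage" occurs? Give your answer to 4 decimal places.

P(Distribution tier down) [OR] = 1 − (1−0.18) × (1−0.38) × (1−0.03) × (1−0.11) = 0.561098
P(Bus B inoperative) [AND] = 0.24 × 0.06 × 0.37 = 0.005328
P(UPS chain inoperative) [AND] = 0.42 × 0.41 = 0.172200
P(Utility feed unavailable) [OR] = 1 − (1−0.005328) × (1−0.172200) = 0.176611
P(Bus A unavailable) [OR] = 1 − (1−0.29) × (1−0.43) = 0.595300
P(Generator path down) [OR] = 1 − (1−0.31) × (1−0.595300) = 0.720757
P(Data center power outage) [AND] = 0.561098 × 0.176611 × 0.720757 = 0.071424
Rounded to 4 decimal places: P(Data center power outage) ≈ 0.0714.

0.0714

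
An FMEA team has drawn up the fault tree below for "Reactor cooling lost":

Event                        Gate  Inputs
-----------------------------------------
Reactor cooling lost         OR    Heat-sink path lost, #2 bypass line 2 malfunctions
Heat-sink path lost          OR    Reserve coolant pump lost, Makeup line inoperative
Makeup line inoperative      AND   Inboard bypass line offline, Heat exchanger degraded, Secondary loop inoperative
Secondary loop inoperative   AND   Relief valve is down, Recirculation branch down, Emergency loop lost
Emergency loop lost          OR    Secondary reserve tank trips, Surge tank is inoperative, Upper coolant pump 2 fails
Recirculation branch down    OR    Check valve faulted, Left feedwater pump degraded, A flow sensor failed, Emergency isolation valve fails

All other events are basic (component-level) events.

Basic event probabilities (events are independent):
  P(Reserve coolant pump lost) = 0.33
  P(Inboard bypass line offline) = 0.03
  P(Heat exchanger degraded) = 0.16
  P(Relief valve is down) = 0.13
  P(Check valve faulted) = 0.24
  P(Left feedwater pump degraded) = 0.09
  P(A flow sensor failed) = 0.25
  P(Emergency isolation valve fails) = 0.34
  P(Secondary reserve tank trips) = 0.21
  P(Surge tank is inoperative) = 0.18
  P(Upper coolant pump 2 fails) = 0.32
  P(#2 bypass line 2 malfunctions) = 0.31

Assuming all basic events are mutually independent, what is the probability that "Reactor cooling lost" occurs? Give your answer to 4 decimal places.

0.5378

P(Recirculation branch down) [OR] = 1 − (1−0.24) × (1−0.09) × (1−0.25) × (1−0.34) = 0.657658
P(Emergency loop lost) [OR] = 1 − (1−0.21) × (1−0.18) × (1−0.32) = 0.559496
P(Secondary loop inoperative) [AND] = 0.13 × 0.657658 × 0.559496 = 0.047834
P(Makeup line inoperative) [AND] = 0.03 × 0.16 × 0.047834 = 0.000230
P(Heat-sink path lost) [OR] = 1 − (1−0.33) × (1−0.000230) = 0.330154
P(Reactor cooling lost) [OR] = 1 − (1−0.330154) × (1−0.31) = 0.537806
Rounded to 4 decimal places: P(Reactor cooling lost) ≈ 0.5378.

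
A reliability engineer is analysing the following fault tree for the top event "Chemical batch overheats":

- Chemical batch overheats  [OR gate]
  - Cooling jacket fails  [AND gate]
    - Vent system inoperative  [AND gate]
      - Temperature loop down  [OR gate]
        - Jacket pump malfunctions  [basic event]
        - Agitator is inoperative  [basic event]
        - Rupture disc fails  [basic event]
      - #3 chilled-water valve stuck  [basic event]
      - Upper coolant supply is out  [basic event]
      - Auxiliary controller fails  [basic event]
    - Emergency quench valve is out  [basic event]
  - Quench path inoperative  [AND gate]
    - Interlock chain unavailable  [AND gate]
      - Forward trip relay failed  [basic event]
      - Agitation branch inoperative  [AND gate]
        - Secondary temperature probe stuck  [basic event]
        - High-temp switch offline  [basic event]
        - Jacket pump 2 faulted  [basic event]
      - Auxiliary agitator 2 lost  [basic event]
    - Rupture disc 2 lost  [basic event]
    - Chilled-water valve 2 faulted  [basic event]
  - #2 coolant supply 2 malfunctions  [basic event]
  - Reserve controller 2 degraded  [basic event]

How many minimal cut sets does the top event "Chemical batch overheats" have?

Temperature loop down [OR]: union of children's cut sets → 3 cut set(s).
Vent system inoperative [AND]: one cut set from each child combined → 3 × 1 × 1 × 1 = 3 cut set(s).
Cooling jacket fails [AND]: one cut set from each child combined → 3 × 1 = 3 cut set(s).
Agitation branch inoperative [AND]: one cut set from each child combined → 1 × 1 × 1 = 1 cut set(s).
Interlock chain unavailable [AND]: one cut set from each child combined → 1 × 1 × 1 = 1 cut set(s).
Quench path inoperative [AND]: one cut set from each child combined → 1 × 1 × 1 = 1 cut set(s).
Chemical batch overheats [OR]: union of children's cut sets → 6 cut set(s).
Minimal cut sets: {#3 chilled-water valve stuck, Auxiliary controller fails, Emergency quench valve is out, Jacket pump malfunctions, Upper coolant supply is out}; {#3 chilled-water valve stuck, Agitator is inoperative, Auxiliary controller fails, Emergency quench valve is out, Upper coolant supply is out}; {#3 chilled-water valve stuck, Auxiliary controller fails, Emergency quench valve is out, Rupture disc fails, Upper coolant supply is out}; {Auxiliary agitator 2 lost, Chilled-water valve 2 faulted, Forward trip relay failed, High-temp switch offline, Jacket pump 2 faulted, Rupture disc 2 lost, Secondary temperature probe stuck}; {#2 coolant supply 2 malfunctions}; {Reserve controller 2 degraded}.

6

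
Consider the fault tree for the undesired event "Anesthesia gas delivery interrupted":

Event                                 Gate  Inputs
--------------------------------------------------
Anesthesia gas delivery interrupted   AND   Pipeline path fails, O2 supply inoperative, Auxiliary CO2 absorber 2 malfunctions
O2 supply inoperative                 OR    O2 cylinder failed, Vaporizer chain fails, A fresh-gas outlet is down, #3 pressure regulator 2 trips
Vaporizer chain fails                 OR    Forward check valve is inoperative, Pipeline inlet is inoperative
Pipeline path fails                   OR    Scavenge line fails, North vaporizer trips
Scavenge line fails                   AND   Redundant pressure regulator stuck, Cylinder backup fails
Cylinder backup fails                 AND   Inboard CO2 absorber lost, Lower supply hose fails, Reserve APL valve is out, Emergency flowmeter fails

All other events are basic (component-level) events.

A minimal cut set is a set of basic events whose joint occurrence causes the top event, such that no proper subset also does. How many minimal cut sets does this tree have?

10

Cylinder backup fails [AND]: one cut set from each child combined → 1 × 1 × 1 × 1 = 1 cut set(s).
Scavenge line fails [AND]: one cut set from each child combined → 1 × 1 = 1 cut set(s).
Pipeline path fails [OR]: union of children's cut sets → 2 cut set(s).
Vaporizer chain fails [OR]: union of children's cut sets → 2 cut set(s).
O2 supply inoperative [OR]: union of children's cut sets → 5 cut set(s).
Anesthesia gas delivery interrupted [AND]: one cut set from each child combined → 2 × 5 × 1 = 10 cut set(s).
Minimal cut sets: {Auxiliary CO2 absorber 2 malfunctions, Emergency flowmeter fails, Inboard CO2 absorber lost, Lower supply hose fails, O2 cylinder failed, Redundant pressure regulator stuck, Reserve APL valve is out}; {Auxiliary CO2 absorber 2 malfunctions, Emergency flowmeter fails, Forward check valve is inoperative, Inboard CO2 absorber lost, Lower supply hose fails, Redundant pressure regulator stuck, Reserve APL valve is out}; {Auxiliary CO2 absorber 2 malfunctions, Emergency flowmeter fails, Inboard CO2 absorber lost, Lower supply hose fails, Pipeline inlet is inoperative, Redundant pressure regulator stuck, Reserve APL valve is out}; {A fresh-gas outlet is down, Auxiliary CO2 absorber 2 malfunctions, Emergency flowmeter fails, Inboard CO2 absorber lost, Lower supply hose fails, Redundant pressure regulator stuck, Reserve APL valve is out}; {#3 pressure regulator 2 trips, Auxiliary CO2 absorber 2 malfunctions, Emergency flowmeter fails, Inboard CO2 absorber lost, Lower supply hose fails, Redundant pressure regulator stuck, Reserve APL valve is out}; {Auxiliary CO2 absorber 2 malfunctions, North vaporizer trips, O2 cylinder failed}; {Auxiliary CO2 absorber 2 malfunctions, Forward check valve is inoperative, North vaporizer trips}; {Auxiliary CO2 absorber 2 malfunctions, North vaporizer trips, Pipeline inlet is inoperative}; {A fresh-gas outlet is down, Auxiliary CO2 absorber 2 malfunctions, North vaporizer trips}; {#3 pressure regulator 2 trips, Auxiliary CO2 absorber 2 malfunctions, North vaporizer trips}.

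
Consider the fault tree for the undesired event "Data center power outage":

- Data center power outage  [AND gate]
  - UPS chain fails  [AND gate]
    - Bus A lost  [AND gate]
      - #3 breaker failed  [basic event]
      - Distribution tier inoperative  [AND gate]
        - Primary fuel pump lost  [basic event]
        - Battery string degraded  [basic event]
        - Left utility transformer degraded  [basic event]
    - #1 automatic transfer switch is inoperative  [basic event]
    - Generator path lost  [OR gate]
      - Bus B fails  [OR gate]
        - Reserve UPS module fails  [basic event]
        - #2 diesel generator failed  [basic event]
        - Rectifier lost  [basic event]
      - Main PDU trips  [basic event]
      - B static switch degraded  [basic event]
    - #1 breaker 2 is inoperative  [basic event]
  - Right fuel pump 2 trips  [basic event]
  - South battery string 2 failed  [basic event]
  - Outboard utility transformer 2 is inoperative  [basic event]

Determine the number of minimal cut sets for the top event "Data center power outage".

Distribution tier inoperative [AND]: one cut set from each child combined → 1 × 1 × 1 = 1 cut set(s).
Bus A lost [AND]: one cut set from each child combined → 1 × 1 = 1 cut set(s).
Bus B fails [OR]: union of children's cut sets → 3 cut set(s).
Generator path lost [OR]: union of children's cut sets → 5 cut set(s).
UPS chain fails [AND]: one cut set from each child combined → 1 × 1 × 5 × 1 = 5 cut set(s).
Data center power outage [AND]: one cut set from each child combined → 5 × 1 × 1 × 1 = 5 cut set(s).
Minimal cut sets: {#1 automatic transfer switch is inoperative, #1 breaker 2 is inoperative, #3 breaker failed, Battery string degraded, Left utility transformer degraded, Outboard utility transformer 2 is inoperative, Primary fuel pump lost, Reserve UPS module fails, Right fuel pump 2 trips, South battery string 2 failed}; {#1 automatic transfer switch is inoperative, #1 breaker 2 is inoperative, #2 diesel generator failed, #3 breaker failed, Battery string degraded, Left utility transformer degraded, Outboard utility transformer 2 is inoperative, Primary fuel pump lost, Right fuel pump 2 trips, South battery string 2 failed}; {#1 automatic transfer switch is inoperative, #1 breaker 2 is inoperative, #3 breaker failed, Battery string degraded, Left utility transformer degraded, Outboard utility transformer 2 is inoperative, Primary fuel pump lost, Rectifier lost, Right fuel pump 2 trips, South battery string 2 failed}; {#1 automatic transfer switch is inoperative, #1 breaker 2 is inoperative, #3 breaker failed, Battery string degraded, Left utility transformer degraded, Main PDU trips, Outboard utility transformer 2 is inoperative, Primary fuel pump lost, Right fuel pump 2 trips, South battery string 2 failed}; {#1 automatic transfer switch is inoperative, #1 breaker 2 is inoperative, #3 breaker failed, B static switch degraded, Battery string degraded, Left utility transformer degraded, Outboard utility transformer 2 is inoperative, Primary fuel pump lost, Right fuel pump 2 trips, South battery string 2 failed}.

5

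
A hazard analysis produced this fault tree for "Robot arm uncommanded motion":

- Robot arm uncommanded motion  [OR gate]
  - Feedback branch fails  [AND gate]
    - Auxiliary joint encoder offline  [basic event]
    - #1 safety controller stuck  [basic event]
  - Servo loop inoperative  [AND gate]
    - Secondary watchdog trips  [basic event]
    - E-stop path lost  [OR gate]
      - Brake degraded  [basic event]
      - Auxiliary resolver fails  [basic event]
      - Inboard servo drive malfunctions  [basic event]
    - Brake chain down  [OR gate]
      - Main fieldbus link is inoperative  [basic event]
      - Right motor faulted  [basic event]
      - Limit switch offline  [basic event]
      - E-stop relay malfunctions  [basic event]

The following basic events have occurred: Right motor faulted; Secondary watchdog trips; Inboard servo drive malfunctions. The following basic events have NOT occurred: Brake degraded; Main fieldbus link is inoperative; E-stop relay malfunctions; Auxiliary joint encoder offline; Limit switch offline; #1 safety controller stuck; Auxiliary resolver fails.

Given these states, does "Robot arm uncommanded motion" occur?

Yes

Feedback branch fails [AND]: Auxiliary joint encoder offline=not, #1 safety controller stuck=not → not all inputs occur → does not occur.
E-stop path lost [OR]: Brake degraded=not, Auxiliary resolver fails=not, Inboard servo drive malfunctions=occurs → at least one input occurs → occurs.
Brake chain down [OR]: Main fieldbus link is inoperative=not, Right motor faulted=occurs, Limit switch offline=not, E-stop relay malfunctions=not → at least one input occurs → occurs.
Servo loop inoperative [AND]: Secondary watchdog trips=occurs, E-stop path lost=occurs, Brake chain down=occurs → all inputs occur → occurs.
Robot arm uncommanded motion [OR]: Feedback branch fails=not, Servo loop inoperative=occurs → at least one input occurs → occurs.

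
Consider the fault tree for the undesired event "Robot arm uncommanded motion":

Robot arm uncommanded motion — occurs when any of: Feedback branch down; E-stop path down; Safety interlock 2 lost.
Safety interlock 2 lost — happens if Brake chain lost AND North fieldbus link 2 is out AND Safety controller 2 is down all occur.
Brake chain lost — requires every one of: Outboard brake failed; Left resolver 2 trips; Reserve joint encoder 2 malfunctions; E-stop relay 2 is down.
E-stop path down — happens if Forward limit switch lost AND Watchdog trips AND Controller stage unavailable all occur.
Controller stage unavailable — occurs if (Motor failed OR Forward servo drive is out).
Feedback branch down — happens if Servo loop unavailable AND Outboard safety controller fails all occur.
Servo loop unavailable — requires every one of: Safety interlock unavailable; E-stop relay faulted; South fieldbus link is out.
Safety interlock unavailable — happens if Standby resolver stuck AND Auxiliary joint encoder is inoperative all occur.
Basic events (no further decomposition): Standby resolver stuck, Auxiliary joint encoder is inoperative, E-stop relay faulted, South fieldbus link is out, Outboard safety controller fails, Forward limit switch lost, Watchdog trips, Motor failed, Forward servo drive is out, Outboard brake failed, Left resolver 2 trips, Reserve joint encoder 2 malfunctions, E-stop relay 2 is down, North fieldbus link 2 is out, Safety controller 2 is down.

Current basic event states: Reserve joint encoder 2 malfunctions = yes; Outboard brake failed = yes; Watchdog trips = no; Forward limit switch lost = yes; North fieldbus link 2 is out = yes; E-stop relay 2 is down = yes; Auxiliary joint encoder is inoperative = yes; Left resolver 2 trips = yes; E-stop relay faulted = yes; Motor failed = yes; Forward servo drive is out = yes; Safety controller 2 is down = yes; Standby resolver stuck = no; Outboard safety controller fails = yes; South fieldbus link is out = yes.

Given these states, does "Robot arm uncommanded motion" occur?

Safety interlock unavailable [AND]: Standby resolver stuck=not, Auxiliary joint encoder is inoperative=occurs → not all inputs occur → does not occur.
Servo loop unavailable [AND]: Safety interlock unavailable=not, E-stop relay faulted=occurs, South fieldbus link is out=occurs → not all inputs occur → does not occur.
Feedback branch down [AND]: Servo loop unavailable=not, Outboard safety controller fails=occurs → not all inputs occur → does not occur.
Controller stage unavailable [OR]: Motor failed=occurs, Forward servo drive is out=occurs → at least one input occurs → occurs.
E-stop path down [AND]: Forward limit switch lost=occurs, Watchdog trips=not, Controller stage unavailable=occurs → not all inputs occur → does not occur.
Brake chain lost [AND]: Outboard brake failed=occurs, Left resolver 2 trips=occurs, Reserve joint encoder 2 malfunctions=occurs, E-stop relay 2 is down=occurs → all inputs occur → occurs.
Safety interlock 2 lost [AND]: Brake chain lost=occurs, North fieldbus link 2 is out=occurs, Safety controller 2 is down=occurs → all inputs occur → occurs.
Robot arm uncommanded motion [OR]: Feedback branch down=not, E-stop path down=not, Safety interlock 2 lost=occurs → at least one input occurs → occurs.

Yes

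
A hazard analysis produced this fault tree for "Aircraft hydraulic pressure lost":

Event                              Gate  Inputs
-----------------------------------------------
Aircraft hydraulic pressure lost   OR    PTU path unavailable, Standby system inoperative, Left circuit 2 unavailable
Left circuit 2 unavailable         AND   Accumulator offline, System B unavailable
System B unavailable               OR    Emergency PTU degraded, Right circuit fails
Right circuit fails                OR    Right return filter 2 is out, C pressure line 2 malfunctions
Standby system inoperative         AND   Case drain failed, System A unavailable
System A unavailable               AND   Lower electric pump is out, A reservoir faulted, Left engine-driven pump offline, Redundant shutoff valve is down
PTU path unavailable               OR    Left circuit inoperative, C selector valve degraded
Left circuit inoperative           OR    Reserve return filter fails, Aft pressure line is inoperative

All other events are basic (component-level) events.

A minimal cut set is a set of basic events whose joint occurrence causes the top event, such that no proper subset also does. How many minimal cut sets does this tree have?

7

Left circuit inoperative [OR]: union of children's cut sets → 2 cut set(s).
PTU path unavailable [OR]: union of children's cut sets → 3 cut set(s).
System A unavailable [AND]: one cut set from each child combined → 1 × 1 × 1 × 1 = 1 cut set(s).
Standby system inoperative [AND]: one cut set from each child combined → 1 × 1 = 1 cut set(s).
Right circuit fails [OR]: union of children's cut sets → 2 cut set(s).
System B unavailable [OR]: union of children's cut sets → 3 cut set(s).
Left circuit 2 unavailable [AND]: one cut set from each child combined → 1 × 3 = 3 cut set(s).
Aircraft hydraulic pressure lost [OR]: union of children's cut sets → 7 cut set(s).
Minimal cut sets: {Reserve return filter fails}; {Aft pressure line is inoperative}; {C selector valve degraded}; {A reservoir faulted, Case drain failed, Left engine-driven pump offline, Lower electric pump is out, Redundant shutoff valve is down}; {Accumulator offline, Emergency PTU degraded}; {Accumulator offline, Right return filter 2 is out}; {Accumulator offline, C pressure line 2 malfunctions}.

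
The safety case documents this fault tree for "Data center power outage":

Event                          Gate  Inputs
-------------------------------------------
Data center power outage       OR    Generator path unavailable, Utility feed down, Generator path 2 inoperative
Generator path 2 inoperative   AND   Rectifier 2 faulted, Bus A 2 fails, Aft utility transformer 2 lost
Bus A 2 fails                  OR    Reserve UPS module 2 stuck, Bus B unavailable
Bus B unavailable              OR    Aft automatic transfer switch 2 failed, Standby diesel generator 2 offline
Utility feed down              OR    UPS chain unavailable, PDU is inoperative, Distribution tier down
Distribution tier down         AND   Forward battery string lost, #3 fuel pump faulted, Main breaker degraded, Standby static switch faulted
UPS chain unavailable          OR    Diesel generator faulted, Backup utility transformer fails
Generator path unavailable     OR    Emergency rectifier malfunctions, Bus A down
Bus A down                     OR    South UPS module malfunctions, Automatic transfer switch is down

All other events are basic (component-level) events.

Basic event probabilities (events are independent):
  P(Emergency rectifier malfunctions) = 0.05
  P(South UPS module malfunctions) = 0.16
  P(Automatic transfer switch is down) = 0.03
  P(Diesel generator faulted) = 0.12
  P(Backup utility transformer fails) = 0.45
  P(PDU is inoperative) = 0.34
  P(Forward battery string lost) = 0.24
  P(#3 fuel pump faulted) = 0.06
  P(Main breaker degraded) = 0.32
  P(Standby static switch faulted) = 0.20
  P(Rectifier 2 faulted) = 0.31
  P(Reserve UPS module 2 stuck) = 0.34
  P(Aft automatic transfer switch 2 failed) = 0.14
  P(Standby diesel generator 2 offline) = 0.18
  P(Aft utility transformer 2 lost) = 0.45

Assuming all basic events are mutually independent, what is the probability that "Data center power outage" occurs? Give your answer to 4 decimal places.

P(Bus A down) [OR] = 1 − (1−0.16) × (1−0.03) = 0.185200
P(Generator path unavailable) [OR] = 1 − (1−0.05) × (1−0.185200) = 0.225940
P(UPS chain unavailable) [OR] = 1 − (1−0.12) × (1−0.45) = 0.516000
P(Distribution tier down) [AND] = 0.24 × 0.06 × 0.32 × 0.20 = 0.000922
P(Utility feed down) [OR] = 1 − (1−0.516000) × (1−0.34) × (1−0.000922) = 0.680855
P(Bus B unavailable) [OR] = 1 − (1−0.14) × (1−0.18) = 0.294800
P(Bus A 2 fails) [OR] = 1 − (1−0.34) × (1−0.294800) = 0.534568
P(Generator path 2 inoperative) [AND] = 0.31 × 0.534568 × 0.45 = 0.074572
P(Data center power outage) [OR] = 1 − (1−0.225940) × (1−0.680855) × (1−0.074572) = 0.771385
Rounded to 4 decimal places: P(Data center power outage) ≈ 0.7714.

0.7714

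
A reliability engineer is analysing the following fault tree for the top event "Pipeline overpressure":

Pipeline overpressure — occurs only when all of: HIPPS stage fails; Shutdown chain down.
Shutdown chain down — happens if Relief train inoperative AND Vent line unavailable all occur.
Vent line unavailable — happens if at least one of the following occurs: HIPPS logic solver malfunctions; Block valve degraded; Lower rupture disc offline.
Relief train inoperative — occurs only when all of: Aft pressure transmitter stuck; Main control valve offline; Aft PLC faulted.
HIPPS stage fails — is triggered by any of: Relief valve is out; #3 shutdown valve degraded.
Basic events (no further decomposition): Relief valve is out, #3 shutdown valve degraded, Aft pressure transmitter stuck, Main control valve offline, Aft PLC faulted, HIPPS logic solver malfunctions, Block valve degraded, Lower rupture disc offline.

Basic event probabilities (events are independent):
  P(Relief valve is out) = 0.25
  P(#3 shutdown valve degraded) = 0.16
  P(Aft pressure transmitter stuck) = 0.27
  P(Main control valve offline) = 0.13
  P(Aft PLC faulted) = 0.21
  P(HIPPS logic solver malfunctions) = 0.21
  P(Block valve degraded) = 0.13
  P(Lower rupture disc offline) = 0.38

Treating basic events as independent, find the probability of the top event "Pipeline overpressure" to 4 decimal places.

P(HIPPS stage fails) [OR] = 1 − (1−0.25) × (1−0.16) = 0.370000
P(Relief train inoperative) [AND] = 0.27 × 0.13 × 0.21 = 0.007371
P(Vent line unavailable) [OR] = 1 − (1−0.21) × (1−0.13) × (1−0.38) = 0.573874
P(Shutdown chain down) [AND] = 0.007371 × 0.573874 = 0.004230
P(Pipeline overpressure) [AND] = 0.370000 × 0.004230 = 0.001565
Rounded to 4 decimal places: P(Pipeline overpressure) ≈ 0.0016.

0.0016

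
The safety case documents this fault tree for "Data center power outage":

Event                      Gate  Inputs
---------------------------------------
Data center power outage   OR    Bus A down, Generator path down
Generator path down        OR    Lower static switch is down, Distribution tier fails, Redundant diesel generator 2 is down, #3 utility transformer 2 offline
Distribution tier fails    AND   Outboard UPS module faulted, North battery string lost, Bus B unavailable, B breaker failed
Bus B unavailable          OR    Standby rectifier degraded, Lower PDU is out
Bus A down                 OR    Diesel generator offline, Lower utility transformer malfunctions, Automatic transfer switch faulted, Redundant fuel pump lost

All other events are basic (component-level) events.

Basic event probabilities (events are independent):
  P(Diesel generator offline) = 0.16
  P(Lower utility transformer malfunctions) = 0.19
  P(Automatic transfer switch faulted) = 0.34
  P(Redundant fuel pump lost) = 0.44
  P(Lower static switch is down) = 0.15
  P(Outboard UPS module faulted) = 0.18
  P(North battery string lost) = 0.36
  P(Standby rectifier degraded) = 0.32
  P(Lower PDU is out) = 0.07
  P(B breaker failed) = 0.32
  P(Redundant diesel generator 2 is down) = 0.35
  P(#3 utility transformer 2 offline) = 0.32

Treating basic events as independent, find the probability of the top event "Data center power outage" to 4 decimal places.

P(Bus A down) [OR] = 1 − (1−0.16) × (1−0.19) × (1−0.34) × (1−0.44) = 0.748524
P(Bus B unavailable) [OR] = 1 − (1−0.32) × (1−0.07) = 0.367600
P(Distribution tier fails) [AND] = 0.18 × 0.36 × 0.367600 × 0.32 = 0.007623
P(Generator path down) [OR] = 1 − (1−0.15) × (1−0.007623) × (1−0.35) × (1−0.32) = 0.627164
P(Data center power outage) [OR] = 1 − (1−0.748524) × (1−0.627164) = 0.906241
Rounded to 4 decimal places: P(Data center power outage) ≈ 0.9062.

0.9062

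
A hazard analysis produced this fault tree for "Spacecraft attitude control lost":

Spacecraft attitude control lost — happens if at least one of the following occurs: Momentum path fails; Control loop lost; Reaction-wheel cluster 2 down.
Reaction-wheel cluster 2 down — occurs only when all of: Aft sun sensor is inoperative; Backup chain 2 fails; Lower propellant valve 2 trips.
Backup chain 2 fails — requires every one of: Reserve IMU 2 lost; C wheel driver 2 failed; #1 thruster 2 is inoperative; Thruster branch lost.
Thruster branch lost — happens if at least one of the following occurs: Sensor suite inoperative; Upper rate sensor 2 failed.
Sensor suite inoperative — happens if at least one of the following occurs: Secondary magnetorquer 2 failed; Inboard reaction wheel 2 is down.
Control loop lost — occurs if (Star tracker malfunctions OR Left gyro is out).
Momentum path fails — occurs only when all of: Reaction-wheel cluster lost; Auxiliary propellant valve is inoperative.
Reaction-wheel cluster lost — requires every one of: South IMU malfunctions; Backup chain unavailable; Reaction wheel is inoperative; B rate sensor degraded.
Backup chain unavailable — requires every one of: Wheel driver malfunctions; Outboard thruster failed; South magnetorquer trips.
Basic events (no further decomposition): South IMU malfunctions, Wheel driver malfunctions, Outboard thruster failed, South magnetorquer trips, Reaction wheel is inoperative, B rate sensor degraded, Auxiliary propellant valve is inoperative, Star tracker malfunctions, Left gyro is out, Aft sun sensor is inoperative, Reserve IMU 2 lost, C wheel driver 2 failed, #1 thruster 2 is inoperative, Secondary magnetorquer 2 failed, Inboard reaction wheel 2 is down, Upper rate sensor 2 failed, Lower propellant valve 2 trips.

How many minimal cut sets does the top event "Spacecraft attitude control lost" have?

Backup chain unavailable [AND]: one cut set from each child combined → 1 × 1 × 1 = 1 cut set(s).
Reaction-wheel cluster lost [AND]: one cut set from each child combined → 1 × 1 × 1 × 1 = 1 cut set(s).
Momentum path fails [AND]: one cut set from each child combined → 1 × 1 = 1 cut set(s).
Control loop lost [OR]: union of children's cut sets → 2 cut set(s).
Sensor suite inoperative [OR]: union of children's cut sets → 2 cut set(s).
Thruster branch lost [OR]: union of children's cut sets → 3 cut set(s).
Backup chain 2 fails [AND]: one cut set from each child combined → 1 × 1 × 1 × 3 = 3 cut set(s).
Reaction-wheel cluster 2 down [AND]: one cut set from each child combined → 1 × 3 × 1 = 3 cut set(s).
Spacecraft attitude control lost [OR]: union of children's cut sets → 6 cut set(s).
Minimal cut sets: {Auxiliary propellant valve is inoperative, B rate sensor degraded, Outboard thruster failed, Reaction wheel is inoperative, South IMU malfunctions, South magnetorquer trips, Wheel driver malfunctions}; {Star tracker malfunctions}; {Left gyro is out}; {#1 thruster 2 is inoperative, Aft sun sensor is inoperative, C wheel driver 2 failed, Lower propellant valve 2 trips, Reserve IMU 2 lost, Secondary magnetorquer 2 failed}; {#1 thruster 2 is inoperative, Aft sun sensor is inoperative, C wheel driver 2 failed, Inboard reaction wheel 2 is down, Lower propellant valve 2 trips, Reserve IMU 2 lost}; {#1 thruster 2 is inoperative, Aft sun sensor is inoperative, C wheel driver 2 failed, Lower propellant valve 2 trips, Reserve IMU 2 lost, Upper rate sensor 2 failed}.

6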